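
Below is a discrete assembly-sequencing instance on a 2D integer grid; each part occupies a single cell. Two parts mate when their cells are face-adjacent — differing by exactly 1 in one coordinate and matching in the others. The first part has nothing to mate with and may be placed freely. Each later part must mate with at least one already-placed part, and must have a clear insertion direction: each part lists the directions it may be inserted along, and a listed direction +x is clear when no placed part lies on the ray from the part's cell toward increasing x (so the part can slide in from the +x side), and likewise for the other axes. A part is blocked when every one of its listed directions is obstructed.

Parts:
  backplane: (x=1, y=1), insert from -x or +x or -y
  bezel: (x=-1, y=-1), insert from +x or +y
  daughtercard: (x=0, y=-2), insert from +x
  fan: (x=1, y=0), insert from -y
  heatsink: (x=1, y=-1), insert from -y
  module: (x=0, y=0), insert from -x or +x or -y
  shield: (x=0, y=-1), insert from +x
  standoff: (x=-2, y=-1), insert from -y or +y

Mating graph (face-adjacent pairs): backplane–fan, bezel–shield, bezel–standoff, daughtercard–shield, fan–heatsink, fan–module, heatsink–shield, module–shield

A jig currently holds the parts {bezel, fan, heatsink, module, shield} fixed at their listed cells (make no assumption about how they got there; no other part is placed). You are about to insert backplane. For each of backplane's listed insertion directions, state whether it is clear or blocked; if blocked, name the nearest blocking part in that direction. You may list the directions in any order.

-x: ray from backplane(1, 1) has no placed part ⇒ clear
+x: ray from backplane(1, 1) has no placed part ⇒ clear
-y: nearest on ray is fan@(1, 0) ⇒ blocked

+x: clear; -x: clear; -y: blocked by fan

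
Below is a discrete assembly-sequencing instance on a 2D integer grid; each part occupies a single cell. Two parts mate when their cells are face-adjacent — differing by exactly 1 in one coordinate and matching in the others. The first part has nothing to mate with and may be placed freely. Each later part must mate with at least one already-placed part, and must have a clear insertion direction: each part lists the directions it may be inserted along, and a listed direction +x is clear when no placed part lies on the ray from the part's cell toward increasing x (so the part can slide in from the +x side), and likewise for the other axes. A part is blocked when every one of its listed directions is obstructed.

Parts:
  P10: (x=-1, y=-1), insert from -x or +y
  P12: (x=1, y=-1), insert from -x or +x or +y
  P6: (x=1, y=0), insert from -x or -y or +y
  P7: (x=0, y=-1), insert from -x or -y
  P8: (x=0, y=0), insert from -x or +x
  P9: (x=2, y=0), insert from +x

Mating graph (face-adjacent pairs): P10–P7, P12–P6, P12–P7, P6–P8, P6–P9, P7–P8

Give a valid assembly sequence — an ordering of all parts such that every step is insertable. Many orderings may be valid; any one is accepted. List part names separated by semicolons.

1. P8@(0, 0) [-x clear] — {P8}
2. P6@(1, 0) [-y clear] — {P6, P8}
3. P7@(0, -1) [-x clear] — {P6, P7, P8}
4. P10@(-1, -1) [-x clear] — {P10, P6, P7, P8}
5. P12@(1, -1) [+x clear] — {P10, P12, P6, P7, P8}
6. P9@(2, 0) [+x clear] — {P10, P12, P6, P7, P8, P9}

P8; P6; P7; P10; P12; P9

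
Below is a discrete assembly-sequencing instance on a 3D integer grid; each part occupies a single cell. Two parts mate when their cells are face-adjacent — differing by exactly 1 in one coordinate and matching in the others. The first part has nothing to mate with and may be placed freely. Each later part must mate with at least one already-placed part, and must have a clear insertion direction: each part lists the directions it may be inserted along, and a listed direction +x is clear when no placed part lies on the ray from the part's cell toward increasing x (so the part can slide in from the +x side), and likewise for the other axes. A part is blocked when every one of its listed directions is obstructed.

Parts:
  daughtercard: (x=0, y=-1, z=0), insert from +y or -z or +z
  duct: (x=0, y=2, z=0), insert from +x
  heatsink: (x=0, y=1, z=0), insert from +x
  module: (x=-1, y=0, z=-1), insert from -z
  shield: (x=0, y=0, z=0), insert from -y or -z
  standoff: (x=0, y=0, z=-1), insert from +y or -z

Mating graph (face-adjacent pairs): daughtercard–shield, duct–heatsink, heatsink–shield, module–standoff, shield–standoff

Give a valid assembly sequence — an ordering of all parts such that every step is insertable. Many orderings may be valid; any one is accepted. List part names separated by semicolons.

module; standoff; shield; heatsink; duct; daughtercard

1. module@(-1, 0, -1) [-z clear] — {module}
2. standoff@(0, 0, -1) [+y clear] — {module, standoff}
3. shield@(0, 0, 0) [-y clear] — {module, shield, standoff}
4. heatsink@(0, 1, 0) [+x clear] — {heatsink, module, shield, standoff}
5. duct@(0, 2, 0) [+x clear] — {duct, heatsink, module, shield, standoff}
6. daughtercard@(0, -1, 0) [-z clear] — {daughtercard, duct, heatsink, module, shield, standoff}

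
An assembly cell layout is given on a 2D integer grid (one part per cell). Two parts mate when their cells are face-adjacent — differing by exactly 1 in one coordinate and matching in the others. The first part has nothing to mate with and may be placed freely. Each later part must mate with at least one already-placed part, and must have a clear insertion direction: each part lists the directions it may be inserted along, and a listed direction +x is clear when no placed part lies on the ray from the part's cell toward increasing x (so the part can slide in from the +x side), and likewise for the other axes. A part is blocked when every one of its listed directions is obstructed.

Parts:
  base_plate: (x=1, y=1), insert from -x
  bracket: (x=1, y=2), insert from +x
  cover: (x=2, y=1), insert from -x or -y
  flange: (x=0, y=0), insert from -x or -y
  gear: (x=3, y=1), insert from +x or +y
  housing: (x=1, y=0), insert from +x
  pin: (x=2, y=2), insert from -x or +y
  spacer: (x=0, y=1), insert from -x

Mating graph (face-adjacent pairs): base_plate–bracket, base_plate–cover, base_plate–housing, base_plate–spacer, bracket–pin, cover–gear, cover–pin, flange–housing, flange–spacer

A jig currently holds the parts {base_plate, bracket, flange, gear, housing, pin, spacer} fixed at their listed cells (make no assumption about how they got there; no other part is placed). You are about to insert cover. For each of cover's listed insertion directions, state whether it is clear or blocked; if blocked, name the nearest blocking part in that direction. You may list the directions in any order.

-x: blocked by base_plate; -y: clear

-x: nearest on ray is base_plate@(1, 1) ⇒ blocked
-y: ray from cover(2, 1) has no placed part ⇒ clear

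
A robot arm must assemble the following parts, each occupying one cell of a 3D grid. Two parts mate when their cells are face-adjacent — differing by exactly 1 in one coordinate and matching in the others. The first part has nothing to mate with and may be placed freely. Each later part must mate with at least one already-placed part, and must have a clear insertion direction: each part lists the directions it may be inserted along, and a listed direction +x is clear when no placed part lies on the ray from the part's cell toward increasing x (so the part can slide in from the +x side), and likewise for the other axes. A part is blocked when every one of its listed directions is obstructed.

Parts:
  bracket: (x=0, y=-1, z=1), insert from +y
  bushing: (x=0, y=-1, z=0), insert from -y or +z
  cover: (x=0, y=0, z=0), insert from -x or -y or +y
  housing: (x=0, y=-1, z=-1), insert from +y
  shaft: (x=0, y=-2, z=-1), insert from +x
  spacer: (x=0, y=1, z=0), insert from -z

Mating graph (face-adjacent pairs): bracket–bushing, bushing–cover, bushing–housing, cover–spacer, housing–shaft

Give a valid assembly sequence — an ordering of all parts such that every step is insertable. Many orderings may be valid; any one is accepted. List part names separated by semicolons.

1. bracket@(0, -1, 1) [+y clear] — {bracket}
2. bushing@(0, -1, 0) [-y clear] — {bracket, bushing}
3. cover@(0, 0, 0) [-x clear] — {bracket, bushing, cover}
4. spacer@(0, 1, 0) [-z clear] — {bracket, bushing, cover, spacer}
5. housing@(0, -1, -1) [+y clear] — {bracket, bushing, cover, housing, spacer}
6. shaft@(0, -2, -1) [+x clear] — {bracket, bushing, cover, housing, shaft, spacer}

bracket; bushing; cover; spacer; housing; shaft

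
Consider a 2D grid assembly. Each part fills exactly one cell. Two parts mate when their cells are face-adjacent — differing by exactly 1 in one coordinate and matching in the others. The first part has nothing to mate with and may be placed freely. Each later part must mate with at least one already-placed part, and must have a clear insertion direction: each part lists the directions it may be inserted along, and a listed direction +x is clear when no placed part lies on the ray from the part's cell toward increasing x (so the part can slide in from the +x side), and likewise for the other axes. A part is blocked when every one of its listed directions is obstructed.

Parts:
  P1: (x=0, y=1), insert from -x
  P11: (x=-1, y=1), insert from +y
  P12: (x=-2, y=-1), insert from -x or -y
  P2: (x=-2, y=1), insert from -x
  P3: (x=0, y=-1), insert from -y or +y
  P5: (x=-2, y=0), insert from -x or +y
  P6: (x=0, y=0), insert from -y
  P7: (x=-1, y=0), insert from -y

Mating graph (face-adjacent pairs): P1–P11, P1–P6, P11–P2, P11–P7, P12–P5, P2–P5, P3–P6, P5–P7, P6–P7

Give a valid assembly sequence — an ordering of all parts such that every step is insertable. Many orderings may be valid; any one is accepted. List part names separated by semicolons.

1. P1@(0, 1) [-x clear] — {P1}
2. P11@(-1, 1) [+y clear] — {P1, P11}
3. P2@(-2, 1) [-x clear] — {P1, P11, P2}
4. P6@(0, 0) [-y clear] — {P1, P11, P2, P6}
5. P3@(0, -1) [-y clear] — {P1, P11, P2, P3, P6}
6. P5@(-2, 0) [-x clear] — {P1, P11, P2, P3, P5, P6}
7. P12@(-2, -1) [-x clear] — {P1, P11, P12, P2, P3, P5, P6}
8. P7@(-1, 0) [-y clear] — {P1, P11, P12, P2, P3, P5, P6, P7}

P1; P11; P2; P6; P3; P5; P12; P7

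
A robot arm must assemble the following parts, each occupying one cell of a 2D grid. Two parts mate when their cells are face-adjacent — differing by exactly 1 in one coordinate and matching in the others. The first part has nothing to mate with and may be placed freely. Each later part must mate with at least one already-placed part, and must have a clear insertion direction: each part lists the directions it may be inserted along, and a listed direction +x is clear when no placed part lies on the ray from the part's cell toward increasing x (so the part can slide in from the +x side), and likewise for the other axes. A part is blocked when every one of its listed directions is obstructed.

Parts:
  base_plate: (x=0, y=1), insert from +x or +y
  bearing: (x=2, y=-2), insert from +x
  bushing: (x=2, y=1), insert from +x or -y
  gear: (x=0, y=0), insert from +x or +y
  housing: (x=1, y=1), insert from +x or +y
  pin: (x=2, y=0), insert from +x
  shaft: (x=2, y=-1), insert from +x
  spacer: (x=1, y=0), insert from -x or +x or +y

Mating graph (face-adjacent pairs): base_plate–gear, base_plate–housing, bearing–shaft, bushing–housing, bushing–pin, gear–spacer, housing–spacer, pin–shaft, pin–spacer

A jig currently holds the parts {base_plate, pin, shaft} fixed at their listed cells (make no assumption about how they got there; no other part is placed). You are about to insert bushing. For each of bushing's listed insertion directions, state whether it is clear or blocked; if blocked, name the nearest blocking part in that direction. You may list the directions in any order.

+x: clear; -y: blocked by pin

+x: ray from bushing(2, 1) has no placed part ⇒ clear
-y: nearest on ray is pin@(2, 0) ⇒ blocked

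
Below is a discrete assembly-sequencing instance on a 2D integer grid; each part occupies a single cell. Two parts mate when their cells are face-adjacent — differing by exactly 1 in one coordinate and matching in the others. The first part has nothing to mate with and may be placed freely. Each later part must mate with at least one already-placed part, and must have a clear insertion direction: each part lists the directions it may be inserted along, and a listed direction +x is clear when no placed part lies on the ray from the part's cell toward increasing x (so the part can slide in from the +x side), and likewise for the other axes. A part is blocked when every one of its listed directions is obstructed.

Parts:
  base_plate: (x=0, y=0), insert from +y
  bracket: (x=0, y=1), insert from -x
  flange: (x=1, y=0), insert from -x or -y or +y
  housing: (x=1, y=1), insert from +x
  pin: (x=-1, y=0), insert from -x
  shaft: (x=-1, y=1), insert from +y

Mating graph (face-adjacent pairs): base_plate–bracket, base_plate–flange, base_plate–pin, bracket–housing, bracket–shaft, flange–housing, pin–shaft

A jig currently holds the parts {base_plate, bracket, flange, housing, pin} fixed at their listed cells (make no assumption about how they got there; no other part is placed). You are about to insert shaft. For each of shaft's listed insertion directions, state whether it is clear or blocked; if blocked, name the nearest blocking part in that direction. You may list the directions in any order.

+y: clear

+y: ray from shaft(-1, 1) has no placed part ⇒ clear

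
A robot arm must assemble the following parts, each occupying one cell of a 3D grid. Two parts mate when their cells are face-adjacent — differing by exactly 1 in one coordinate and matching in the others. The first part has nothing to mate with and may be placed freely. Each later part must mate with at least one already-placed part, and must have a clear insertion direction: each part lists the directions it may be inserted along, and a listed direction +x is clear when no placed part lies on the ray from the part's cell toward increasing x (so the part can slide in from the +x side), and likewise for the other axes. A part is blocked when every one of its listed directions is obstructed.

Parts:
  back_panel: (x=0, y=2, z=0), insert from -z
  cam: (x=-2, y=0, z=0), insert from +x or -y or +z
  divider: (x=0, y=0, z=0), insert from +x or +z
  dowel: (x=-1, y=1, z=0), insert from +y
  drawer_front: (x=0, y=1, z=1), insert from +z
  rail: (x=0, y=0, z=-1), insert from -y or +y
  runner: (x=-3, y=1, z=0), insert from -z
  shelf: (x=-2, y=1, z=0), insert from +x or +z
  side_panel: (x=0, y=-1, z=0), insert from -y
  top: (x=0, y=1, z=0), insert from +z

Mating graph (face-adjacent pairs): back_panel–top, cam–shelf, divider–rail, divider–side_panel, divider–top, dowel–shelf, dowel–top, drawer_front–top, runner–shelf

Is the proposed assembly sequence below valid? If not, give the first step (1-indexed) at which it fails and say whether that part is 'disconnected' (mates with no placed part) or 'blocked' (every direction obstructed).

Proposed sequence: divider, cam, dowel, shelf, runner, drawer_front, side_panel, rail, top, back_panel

1. divider@(0, 0, 0) [+x clear] — {divider}
2. cam@(-2, 0, 0) — no placed neighbour ⇒ disconnected

Invalid at step 2 (disconnected)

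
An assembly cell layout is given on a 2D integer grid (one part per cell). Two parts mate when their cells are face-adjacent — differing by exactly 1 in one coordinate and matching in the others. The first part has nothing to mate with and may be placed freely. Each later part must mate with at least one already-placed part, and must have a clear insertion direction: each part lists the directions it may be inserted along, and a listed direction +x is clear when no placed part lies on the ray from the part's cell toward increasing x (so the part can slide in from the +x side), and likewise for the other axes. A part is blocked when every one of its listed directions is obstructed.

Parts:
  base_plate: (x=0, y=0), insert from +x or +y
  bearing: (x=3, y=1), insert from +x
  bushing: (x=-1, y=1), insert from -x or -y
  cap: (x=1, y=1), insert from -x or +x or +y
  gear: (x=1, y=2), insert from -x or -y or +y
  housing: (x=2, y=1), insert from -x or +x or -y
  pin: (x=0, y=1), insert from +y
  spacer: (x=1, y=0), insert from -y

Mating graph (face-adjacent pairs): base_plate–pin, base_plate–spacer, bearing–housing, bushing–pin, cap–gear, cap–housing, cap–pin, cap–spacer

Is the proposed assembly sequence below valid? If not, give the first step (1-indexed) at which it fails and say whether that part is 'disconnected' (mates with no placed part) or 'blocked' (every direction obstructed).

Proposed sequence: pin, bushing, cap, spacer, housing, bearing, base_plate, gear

1. pin@(0, 1) [+y clear] — {pin}
2. bushing@(-1, 1) [-x clear] — {bushing, pin}
3. cap@(1, 1) [+x clear] — {bushing, cap, pin}
4. spacer@(1, 0) [-y clear] — {bushing, cap, pin, spacer}
5. housing@(2, 1) [+x clear] — {bushing, cap, housing, pin, spacer}
6. bearing@(3, 1) [+x clear] — {bearing, bushing, cap, housing, pin, spacer}
7. base_plate@(0, 0) — +x/+y all obstructed ⇒ blocked

Invalid at step 7 (blocked)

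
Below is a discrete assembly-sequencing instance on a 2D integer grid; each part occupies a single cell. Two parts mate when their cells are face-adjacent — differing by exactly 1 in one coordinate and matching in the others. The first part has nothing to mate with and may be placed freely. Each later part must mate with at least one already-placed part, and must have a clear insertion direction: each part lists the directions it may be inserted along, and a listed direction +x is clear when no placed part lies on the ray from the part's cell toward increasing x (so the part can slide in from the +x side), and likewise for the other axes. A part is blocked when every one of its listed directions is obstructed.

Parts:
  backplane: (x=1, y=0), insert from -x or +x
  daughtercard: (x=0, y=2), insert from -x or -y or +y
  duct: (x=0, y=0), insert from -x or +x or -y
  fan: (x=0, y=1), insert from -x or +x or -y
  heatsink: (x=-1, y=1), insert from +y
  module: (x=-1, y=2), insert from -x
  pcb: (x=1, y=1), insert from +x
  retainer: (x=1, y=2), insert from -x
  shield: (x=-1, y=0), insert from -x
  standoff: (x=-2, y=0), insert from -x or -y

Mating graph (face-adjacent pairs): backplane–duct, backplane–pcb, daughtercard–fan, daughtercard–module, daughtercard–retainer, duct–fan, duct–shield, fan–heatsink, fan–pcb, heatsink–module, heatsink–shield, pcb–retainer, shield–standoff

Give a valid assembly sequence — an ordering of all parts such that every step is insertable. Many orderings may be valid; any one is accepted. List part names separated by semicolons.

1. heatsink@(-1, 1) [+y clear] — {heatsink}
2. fan@(0, 1) [+x clear] — {fan, heatsink}
3. pcb@(1, 1) [+x clear] — {fan, heatsink, pcb}
4. retainer@(1, 2) [-x clear] — {fan, heatsink, pcb, retainer}
5. module@(-1, 2) [-x clear] — {fan, heatsink, module, pcb, retainer}
6. backplane@(1, 0) [-x clear] — {backplane, fan, heatsink, module, pcb, retainer}
7. shield@(-1, 0) [-x clear] — {backplane, fan, heatsink, module, pcb, retainer, shield}
8. standoff@(-2, 0) [-x clear] — {backplane, fan, heatsink, module, pcb, retainer, shield, standoff}
9. daughtercard@(0, 2) [+y clear] — {backplane, daughtercard, fan, heatsink, module, pcb, retainer, shield, standoff}
10. duct@(0, 0) [-y clear] — {backplane, daughtercard, duct, fan, heatsink, module, pcb, retainer, shield, standoff}

heatsink; fan; pcb; retainer; module; backplane; shield; standoff; daughtercard; duct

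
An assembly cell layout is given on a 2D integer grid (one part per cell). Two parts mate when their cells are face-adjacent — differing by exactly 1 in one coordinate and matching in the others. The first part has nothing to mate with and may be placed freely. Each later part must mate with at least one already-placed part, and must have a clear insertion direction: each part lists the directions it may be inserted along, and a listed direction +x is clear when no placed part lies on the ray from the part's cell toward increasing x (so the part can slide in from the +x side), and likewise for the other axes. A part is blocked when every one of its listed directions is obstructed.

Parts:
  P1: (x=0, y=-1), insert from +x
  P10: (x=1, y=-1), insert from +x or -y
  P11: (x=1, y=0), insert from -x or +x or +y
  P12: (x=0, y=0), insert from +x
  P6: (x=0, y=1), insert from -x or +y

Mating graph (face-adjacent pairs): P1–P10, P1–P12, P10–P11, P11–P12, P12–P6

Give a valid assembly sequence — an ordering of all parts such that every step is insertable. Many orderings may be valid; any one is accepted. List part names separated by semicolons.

1. P6@(0, 1) [-x clear] — {P6}
2. P12@(0, 0) [+x clear] — {P12, P6}
3. P1@(0, -1) [+x clear] — {P1, P12, P6}
4. P10@(1, -1) [+x clear] — {P1, P10, P12, P6}
5. P11@(1, 0) [+x clear] — {P1, P10, P11, P12, P6}

P6; P12; P1; P10; P11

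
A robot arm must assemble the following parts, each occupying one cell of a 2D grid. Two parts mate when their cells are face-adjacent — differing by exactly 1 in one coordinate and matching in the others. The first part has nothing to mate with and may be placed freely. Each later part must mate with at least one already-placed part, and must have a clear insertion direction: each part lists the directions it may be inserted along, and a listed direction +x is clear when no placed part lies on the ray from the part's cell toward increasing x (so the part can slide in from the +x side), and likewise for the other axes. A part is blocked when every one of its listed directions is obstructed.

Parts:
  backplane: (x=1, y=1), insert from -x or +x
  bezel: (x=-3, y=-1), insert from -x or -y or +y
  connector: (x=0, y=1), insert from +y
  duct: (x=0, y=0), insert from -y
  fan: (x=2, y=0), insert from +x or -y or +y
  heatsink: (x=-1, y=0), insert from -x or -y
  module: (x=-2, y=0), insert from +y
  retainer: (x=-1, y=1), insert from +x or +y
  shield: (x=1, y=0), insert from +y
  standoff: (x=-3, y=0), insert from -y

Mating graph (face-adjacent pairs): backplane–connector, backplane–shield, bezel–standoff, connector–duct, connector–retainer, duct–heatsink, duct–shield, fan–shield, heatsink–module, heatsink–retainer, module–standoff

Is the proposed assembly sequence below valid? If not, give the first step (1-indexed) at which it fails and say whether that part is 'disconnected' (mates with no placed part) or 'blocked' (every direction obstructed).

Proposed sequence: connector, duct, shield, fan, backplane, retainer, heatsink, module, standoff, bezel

Valid

1. connector@(0, 1) [+y clear] — {connector}
2. duct@(0, 0) [-y clear] — {connector, duct}
3. shield@(1, 0) [+y clear] — {connector, duct, shield}
4. fan@(2, 0) [+x clear] — {connector, duct, fan, shield}
5. backplane@(1, 1) [+x clear] — {backplane, connector, duct, fan, shield}
6. retainer@(-1, 1) [+y clear] — {backplane, connector, duct, fan, retainer, shield}
7. heatsink@(-1, 0) [-x clear] — {backplane, connector, duct, fan, heatsink, retainer, shield}
8. module@(-2, 0) [+y clear] — {backplane, connector, duct, fan, heatsink, module, retainer, shield}
9. standoff@(-3, 0) [-y clear] — {backplane, connector, duct, fan, heatsink, module, retainer, shield, standoff}
10. bezel@(-3, -1) [-x clear] — {backplane, bezel, connector, duct, fan, heatsink, module, retainer, shield, standoff}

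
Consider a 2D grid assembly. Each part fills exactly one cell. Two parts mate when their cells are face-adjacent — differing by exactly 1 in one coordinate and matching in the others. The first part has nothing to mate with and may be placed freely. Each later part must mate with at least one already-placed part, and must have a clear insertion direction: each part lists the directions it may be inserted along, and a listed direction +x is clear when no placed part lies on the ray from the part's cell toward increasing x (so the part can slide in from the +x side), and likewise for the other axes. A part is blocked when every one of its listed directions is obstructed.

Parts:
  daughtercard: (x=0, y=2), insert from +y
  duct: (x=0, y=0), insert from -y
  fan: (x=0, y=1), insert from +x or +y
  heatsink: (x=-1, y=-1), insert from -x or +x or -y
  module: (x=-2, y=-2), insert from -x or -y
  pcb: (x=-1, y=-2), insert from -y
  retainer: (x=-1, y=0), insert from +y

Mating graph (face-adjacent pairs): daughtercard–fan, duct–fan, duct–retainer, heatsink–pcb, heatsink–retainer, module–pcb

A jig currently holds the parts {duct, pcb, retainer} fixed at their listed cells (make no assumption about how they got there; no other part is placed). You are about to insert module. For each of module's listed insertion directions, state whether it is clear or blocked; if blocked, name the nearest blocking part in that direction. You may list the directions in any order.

-x: clear; -y: clear

-x: ray from module(-2, -2) has no placed part ⇒ clear
-y: ray from module(-2, -2) has no placed part ⇒ clear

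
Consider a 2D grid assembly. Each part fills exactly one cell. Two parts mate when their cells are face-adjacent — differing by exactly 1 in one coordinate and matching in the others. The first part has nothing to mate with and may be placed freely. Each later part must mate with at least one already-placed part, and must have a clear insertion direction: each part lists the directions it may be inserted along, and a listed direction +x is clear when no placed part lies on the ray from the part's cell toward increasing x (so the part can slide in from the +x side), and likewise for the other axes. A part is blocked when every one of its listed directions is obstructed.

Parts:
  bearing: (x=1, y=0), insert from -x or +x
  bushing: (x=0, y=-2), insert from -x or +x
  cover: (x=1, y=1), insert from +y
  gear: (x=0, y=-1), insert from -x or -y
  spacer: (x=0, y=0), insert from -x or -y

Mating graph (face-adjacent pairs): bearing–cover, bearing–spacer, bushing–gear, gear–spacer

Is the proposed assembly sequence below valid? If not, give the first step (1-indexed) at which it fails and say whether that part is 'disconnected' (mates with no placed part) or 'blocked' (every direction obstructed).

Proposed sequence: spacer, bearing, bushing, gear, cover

Invalid at step 3 (disconnected)

1. spacer@(0, 0) [-x clear] — {spacer}
2. bearing@(1, 0) [+x clear] — {bearing, spacer}
3. bushing@(0, -2) — no placed neighbour ⇒ disconnected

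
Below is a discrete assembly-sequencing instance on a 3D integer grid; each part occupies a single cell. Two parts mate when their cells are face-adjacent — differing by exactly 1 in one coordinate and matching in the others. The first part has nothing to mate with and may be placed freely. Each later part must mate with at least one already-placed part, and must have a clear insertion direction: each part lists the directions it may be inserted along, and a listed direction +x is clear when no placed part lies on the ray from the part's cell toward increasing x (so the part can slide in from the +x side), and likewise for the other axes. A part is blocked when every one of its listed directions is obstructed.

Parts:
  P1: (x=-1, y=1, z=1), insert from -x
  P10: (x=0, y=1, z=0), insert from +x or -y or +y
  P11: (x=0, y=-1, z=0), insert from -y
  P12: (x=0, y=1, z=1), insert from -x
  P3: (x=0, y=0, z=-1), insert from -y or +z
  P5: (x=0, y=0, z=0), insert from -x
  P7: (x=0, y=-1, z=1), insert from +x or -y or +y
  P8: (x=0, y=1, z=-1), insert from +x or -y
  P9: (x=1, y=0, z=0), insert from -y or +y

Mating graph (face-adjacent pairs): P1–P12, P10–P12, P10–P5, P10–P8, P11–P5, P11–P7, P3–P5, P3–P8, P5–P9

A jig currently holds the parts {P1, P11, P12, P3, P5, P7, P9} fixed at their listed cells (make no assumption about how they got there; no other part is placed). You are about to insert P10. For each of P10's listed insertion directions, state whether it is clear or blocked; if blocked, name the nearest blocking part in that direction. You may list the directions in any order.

+x: clear; +y: clear; -y: blocked by P5

+x: ray from P10(0, 1, 0) has no placed part ⇒ clear
-y: nearest on ray is P5@(0, 0, 0) ⇒ blocked
+y: ray from P10(0, 1, 0) has no placed part ⇒ clear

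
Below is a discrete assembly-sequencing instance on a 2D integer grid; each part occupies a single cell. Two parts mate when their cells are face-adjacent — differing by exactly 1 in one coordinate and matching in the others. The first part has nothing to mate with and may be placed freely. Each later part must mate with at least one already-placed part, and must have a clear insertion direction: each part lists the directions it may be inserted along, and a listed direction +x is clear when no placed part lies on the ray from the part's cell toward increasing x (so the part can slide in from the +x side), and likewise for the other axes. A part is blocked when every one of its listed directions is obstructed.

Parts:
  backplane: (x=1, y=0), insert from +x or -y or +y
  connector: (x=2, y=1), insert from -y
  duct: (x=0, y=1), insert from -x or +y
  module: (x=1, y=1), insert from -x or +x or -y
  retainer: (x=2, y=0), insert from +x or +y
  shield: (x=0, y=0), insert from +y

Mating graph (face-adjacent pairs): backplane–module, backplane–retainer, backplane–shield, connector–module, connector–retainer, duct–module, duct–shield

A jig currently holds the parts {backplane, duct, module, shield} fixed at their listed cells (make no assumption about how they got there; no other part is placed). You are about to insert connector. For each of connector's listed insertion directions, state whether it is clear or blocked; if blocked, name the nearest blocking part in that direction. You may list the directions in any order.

-y: ray from connector(2, 1) has no placed part ⇒ clear

-y: clear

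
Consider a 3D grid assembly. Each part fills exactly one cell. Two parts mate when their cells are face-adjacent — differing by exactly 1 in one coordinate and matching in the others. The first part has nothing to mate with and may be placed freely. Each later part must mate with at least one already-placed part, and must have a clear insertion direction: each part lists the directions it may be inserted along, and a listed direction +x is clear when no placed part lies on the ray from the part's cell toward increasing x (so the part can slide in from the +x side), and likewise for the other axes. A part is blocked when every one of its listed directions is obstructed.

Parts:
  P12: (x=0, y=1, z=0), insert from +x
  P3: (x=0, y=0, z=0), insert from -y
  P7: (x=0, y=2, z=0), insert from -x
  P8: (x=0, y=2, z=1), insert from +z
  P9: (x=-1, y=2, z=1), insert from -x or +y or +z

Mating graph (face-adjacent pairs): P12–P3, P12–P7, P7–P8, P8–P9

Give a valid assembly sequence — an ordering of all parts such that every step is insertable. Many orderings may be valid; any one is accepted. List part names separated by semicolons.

P3; P12; P7; P8; P9

1. P3@(0, 0, 0) [-y clear] — {P3}
2. P12@(0, 1, 0) [+x clear] — {P12, P3}
3. P7@(0, 2, 0) [-x clear] — {P12, P3, P7}
4. P8@(0, 2, 1) [+z clear] — {P12, P3, P7, P8}
5. P9@(-1, 2, 1) [-x clear] — {P12, P3, P7, P8, P9}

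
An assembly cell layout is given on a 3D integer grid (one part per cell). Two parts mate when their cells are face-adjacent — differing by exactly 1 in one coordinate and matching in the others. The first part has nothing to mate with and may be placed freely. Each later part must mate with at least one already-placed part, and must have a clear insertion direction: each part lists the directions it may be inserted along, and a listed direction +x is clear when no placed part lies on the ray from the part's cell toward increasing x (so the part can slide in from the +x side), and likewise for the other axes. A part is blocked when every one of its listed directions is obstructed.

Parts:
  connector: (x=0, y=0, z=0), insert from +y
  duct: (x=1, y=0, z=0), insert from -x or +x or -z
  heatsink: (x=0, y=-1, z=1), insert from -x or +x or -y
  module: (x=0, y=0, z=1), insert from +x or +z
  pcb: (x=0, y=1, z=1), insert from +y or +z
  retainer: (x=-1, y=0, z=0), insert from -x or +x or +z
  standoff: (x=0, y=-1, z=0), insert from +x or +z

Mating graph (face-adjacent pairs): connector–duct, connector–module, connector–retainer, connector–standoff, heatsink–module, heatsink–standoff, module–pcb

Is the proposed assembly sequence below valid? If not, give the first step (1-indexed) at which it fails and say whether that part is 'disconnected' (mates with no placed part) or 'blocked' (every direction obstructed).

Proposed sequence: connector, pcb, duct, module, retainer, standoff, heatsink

1. connector@(0, 0, 0) [+y clear] — {connector}
2. pcb@(0, 1, 1) — no placed neighbour ⇒ disconnected

Invalid at step 2 (disconnected)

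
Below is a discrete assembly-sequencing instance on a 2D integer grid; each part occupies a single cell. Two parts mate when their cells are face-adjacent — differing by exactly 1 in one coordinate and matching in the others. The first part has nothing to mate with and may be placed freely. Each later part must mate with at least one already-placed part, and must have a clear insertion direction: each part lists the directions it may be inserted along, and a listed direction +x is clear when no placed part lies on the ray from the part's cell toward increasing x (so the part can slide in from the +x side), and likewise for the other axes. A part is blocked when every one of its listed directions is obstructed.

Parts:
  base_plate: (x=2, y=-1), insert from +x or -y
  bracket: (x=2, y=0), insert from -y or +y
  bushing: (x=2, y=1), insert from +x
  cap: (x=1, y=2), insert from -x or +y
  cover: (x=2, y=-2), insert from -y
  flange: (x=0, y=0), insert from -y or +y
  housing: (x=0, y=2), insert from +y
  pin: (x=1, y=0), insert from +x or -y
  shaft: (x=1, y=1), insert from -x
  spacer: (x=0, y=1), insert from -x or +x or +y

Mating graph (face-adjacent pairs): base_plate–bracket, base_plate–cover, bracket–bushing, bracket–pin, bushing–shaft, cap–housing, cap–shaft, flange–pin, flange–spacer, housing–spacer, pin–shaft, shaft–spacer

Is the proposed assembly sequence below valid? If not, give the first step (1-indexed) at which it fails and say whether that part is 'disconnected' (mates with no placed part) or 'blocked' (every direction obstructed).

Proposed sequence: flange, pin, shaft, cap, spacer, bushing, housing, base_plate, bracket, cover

1. flange@(0, 0) [-y clear] — {flange}
2. pin@(1, 0) [+x clear] — {flange, pin}
3. shaft@(1, 1) [-x clear] — {flange, pin, shaft}
4. cap@(1, 2) [-x clear] — {cap, flange, pin, shaft}
5. spacer@(0, 1) [-x clear] — {cap, flange, pin, shaft, spacer}
6. bushing@(2, 1) [+x clear] — {bushing, cap, flange, pin, shaft, spacer}
7. housing@(0, 2) [+y clear] — {bushing, cap, flange, housing, pin, shaft, spacer}
8. base_plate@(2, -1) — no placed neighbour ⇒ disconnected

Invalid at step 8 (disconnected)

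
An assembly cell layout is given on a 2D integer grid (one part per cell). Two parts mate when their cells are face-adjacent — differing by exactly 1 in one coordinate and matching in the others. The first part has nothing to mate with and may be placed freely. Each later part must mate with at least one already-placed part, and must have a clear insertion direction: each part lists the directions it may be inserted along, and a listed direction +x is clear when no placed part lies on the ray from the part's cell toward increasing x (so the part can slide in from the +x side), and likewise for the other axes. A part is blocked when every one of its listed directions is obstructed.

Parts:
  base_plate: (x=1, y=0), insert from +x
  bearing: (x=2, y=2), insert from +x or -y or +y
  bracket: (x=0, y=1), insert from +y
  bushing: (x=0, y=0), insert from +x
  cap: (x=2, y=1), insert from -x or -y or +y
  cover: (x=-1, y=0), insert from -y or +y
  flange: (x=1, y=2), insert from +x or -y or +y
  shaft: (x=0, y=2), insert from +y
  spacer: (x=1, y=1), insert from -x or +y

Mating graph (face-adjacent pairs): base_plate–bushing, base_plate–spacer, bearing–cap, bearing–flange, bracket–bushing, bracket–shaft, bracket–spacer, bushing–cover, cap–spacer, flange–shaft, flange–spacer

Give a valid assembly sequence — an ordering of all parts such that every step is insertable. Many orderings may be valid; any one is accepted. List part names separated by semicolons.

1. bearing@(2, 2) [+x clear] — {bearing}
2. flange@(1, 2) [-y clear] — {bearing, flange}
3. spacer@(1, 1) [-x clear] — {bearing, flange, spacer}
4. bracket@(0, 1) [+y clear] — {bearing, bracket, flange, spacer}
5. shaft@(0, 2) [+y clear] — {bearing, bracket, flange, shaft, spacer}
6. bushing@(0, 0) [+x clear] — {bearing, bracket, bushing, flange, shaft, spacer}
7. base_plate@(1, 0) [+x clear] — {base_plate, bearing, bracket, bushing, flange, shaft, spacer}
8. cover@(-1, 0) [-y clear] — {base_plate, bearing, bracket, bushing, cover, flange, shaft, spacer}
9. cap@(2, 1) [-y clear] — {base_plate, bearing, bracket, bushing, cap, cover, flange, shaft, spacer}

bearing; flange; spacer; bracket; shaft; bushing; base_plate; cover; cap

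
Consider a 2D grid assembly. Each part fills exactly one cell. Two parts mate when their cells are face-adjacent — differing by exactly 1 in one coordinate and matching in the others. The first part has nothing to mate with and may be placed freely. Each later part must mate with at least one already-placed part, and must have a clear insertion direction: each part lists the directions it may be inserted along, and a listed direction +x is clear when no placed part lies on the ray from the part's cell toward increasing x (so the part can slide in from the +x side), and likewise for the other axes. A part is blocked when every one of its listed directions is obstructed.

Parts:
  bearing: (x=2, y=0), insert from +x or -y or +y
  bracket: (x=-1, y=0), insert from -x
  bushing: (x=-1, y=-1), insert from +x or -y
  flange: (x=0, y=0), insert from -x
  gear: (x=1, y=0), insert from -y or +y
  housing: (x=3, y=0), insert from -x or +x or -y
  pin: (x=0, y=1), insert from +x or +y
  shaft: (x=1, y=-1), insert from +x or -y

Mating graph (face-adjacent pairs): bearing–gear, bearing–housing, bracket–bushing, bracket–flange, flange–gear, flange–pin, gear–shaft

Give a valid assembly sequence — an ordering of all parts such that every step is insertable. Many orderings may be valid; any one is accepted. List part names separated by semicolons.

1. housing@(3, 0) [-x clear] — {housing}
2. bearing@(2, 0) [-y clear] — {bearing, housing}
3. gear@(1, 0) [-y clear] — {bearing, gear, housing}
4. flange@(0, 0) [-x clear] — {bearing, flange, gear, housing}
5. bracket@(-1, 0) [-x clear] — {bearing, bracket, flange, gear, housing}
6. bushing@(-1, -1) [+x clear] — {bearing, bracket, bushing, flange, gear, housing}
7. pin@(0, 1) [+x clear] — {bearing, bracket, bushing, flange, gear, housing, pin}
8. shaft@(1, -1) [+x clear] — {bearing, bracket, bushing, flange, gear, housing, pin, shaft}

housing; bearing; gear; flange; bracket; bushing; pin; shaft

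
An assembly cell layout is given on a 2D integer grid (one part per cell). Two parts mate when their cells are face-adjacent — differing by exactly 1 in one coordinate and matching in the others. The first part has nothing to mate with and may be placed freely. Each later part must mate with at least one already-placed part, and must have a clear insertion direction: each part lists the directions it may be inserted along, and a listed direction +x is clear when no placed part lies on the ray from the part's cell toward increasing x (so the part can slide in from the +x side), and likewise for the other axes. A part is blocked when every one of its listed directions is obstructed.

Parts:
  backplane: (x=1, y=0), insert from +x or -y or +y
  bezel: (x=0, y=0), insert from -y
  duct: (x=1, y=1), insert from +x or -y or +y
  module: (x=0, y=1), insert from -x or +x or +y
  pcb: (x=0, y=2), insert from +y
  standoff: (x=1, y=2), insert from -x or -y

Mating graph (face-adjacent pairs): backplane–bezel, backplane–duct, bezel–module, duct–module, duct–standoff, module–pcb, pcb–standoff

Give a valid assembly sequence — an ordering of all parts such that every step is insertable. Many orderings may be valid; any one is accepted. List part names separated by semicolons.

1. bezel@(0, 0) [-y clear] — {bezel}
2. backplane@(1, 0) [+x clear] — {backplane, bezel}
3. duct@(1, 1) [+x clear] — {backplane, bezel, duct}
4. standoff@(1, 2) [-x clear] — {backplane, bezel, duct, standoff}
5. pcb@(0, 2) [+y clear] — {backplane, bezel, duct, pcb, standoff}
6. module@(0, 1) [-x clear] — {backplane, bezel, duct, module, pcb, standoff}

bezel; backplane; duct; standoff; pcb; module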